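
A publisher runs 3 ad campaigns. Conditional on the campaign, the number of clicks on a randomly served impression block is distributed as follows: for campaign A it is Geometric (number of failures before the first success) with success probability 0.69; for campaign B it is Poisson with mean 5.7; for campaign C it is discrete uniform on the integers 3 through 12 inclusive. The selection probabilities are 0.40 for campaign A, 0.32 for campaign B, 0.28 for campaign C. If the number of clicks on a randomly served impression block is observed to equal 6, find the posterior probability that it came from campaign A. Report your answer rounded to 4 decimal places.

Likelihoods P(X=6 | ·): A: 0.000612378; B: 0.159382; C: 0.1.
Posterior ∝ prior × likelihood. Numerator for A: 0.4·0.000612378 = 0.000244951.
Normalizing constant: 0.4·0.000612378 + 0.32·0.159382 + 0.28·0.1 = 0.0792471.
P(A | observation) = 0.000244951 / 0.0792471 = 0.00309098.

0.0031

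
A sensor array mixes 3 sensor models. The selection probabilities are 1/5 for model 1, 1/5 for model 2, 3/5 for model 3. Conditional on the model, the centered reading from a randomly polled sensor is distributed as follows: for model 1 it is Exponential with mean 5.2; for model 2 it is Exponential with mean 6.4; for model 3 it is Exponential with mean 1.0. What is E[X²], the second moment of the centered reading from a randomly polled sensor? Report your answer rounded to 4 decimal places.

For each component E[X²] = Var + (mean)², giving 1: 54.08; 2: 81.92; 3: 2.
Overall E[X²] = 0.2·54.08 + 0.2·81.92 + 0.6·2 = 28.4.

28.4000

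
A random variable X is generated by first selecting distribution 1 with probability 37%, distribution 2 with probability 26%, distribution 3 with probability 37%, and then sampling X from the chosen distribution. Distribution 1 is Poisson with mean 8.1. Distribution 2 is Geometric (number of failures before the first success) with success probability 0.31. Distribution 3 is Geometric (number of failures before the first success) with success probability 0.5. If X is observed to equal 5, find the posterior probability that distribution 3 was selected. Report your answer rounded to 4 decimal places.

0.1133

Likelihoods P(X=5 | ·): 1: 0.088198; 2: 0.048485; 3: 0.015625.
Posterior ∝ prior × likelihood. Numerator for 3: 0.37·0.015625 = 0.00578125.
Normalizing constant: 0.37·0.088198 + 0.26·0.048485 + 0.37·0.015625 = 0.0510206.
P(3 | observation) = 0.00578125 / 0.0510206 = 0.113312.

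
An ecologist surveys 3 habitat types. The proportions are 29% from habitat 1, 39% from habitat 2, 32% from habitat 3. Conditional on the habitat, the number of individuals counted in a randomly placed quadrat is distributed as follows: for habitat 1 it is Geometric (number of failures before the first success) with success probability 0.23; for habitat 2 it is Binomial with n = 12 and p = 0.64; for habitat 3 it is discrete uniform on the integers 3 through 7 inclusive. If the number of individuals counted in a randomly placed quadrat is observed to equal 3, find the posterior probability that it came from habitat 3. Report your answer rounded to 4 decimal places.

0.6616

Likelihoods P(X=3 | ·): 1: 0.105003; 2: 0.00585713; 3: 0.2.
Posterior ∝ prior × likelihood. Numerator for 3: 0.32·0.2 = 0.064.
Normalizing constant: 0.29·0.105003 + 0.39·0.00585713 + 0.32·0.2 = 0.096735.
P(3 | observation) = 0.064 / 0.096735 = 0.661601.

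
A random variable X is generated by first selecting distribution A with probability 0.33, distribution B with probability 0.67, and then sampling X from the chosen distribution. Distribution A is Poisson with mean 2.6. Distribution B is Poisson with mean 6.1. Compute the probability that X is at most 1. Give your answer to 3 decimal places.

0.099

Conditional on each component, P(X ≤ 1): A: 0.267385; B: 0.0159244.
By total probability, P(X ≤ 1) = 0.33·0.267385 + 0.67·0.0159244 = 0.0989063.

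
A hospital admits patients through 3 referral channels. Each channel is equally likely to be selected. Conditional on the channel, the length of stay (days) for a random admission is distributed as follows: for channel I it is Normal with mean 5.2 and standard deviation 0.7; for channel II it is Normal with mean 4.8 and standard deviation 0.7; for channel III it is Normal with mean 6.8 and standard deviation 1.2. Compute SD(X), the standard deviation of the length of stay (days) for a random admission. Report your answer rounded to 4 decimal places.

1.2463

Per component, I: μ=5.2, E[X²]=27.53; II: μ=4.8, E[X²]=23.53; III: μ=6.8, E[X²]=47.68.
E[X] = 0.333333·5.2 + 0.333333·4.8 + 0.333333·6.8 = 5.6.
E[X²] = 0.333333·27.53 + 0.333333·23.53 + 0.333333·47.68 = 32.9133.
Var(X) = E[X²] − (E[X])² = 32.9133 − 31.36 = 1.55333.
SD(X) = √1.55333 = 1.24633.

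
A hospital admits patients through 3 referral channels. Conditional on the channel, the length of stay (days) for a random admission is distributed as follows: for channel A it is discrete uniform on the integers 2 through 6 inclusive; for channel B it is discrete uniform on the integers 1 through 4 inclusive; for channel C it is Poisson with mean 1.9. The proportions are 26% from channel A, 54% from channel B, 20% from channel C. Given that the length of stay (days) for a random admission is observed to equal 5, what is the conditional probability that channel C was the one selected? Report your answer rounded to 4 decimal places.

0.1061

Likelihoods P(X=5 | ·): A: 0.2; B: 0; C: 0.0308622.
Posterior ∝ prior × likelihood. Numerator for C: 0.2·0.0308622 = 0.00617245.
Normalizing constant: 0.26·0.2 + 0.54·0 + 0.2·0.0308622 = 0.0581724.
P(C | observation) = 0.00617245 / 0.0581724 = 0.106106.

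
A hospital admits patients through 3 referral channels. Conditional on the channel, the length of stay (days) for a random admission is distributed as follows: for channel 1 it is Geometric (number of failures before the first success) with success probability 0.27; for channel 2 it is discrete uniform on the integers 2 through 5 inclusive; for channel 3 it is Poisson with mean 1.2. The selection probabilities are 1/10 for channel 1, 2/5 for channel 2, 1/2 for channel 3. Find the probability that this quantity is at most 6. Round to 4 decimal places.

0.9888

Conditional on each channel, P(X ≤ 6): 1: 0.889526; 2: 1; 3: 0.999749.
By total probability, P(X ≤ 6) = 0.1·0.889526 + 0.4·1 + 0.5·0.999749 = 0.988827.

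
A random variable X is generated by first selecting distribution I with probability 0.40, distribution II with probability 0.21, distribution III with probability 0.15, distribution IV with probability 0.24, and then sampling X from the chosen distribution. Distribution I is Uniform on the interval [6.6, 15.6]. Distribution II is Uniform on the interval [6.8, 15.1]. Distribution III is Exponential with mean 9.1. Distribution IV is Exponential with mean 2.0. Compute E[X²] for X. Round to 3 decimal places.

For each component E[X²] = Var + (mean)², giving I: 129.96; II: 125.643; III: 165.62; IV: 8.
Overall E[X²] = 0.4·129.96 + 0.21·125.643 + 0.15·165.62 + 0.24·8 = 105.132.

105.132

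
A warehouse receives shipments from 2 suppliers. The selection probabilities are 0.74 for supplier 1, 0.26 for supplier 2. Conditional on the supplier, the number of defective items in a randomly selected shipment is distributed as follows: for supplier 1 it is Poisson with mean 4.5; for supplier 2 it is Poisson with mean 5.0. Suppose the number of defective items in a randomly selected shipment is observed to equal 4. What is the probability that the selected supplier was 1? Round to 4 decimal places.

Likelihoods P(X=4 | ·): 1: 0.189808; 2: 0.175467.
Posterior ∝ prior × likelihood. Numerator for 1: 0.74·0.189808 = 0.140458.
Normalizing constant: 0.74·0.189808 + 0.26·0.175467 = 0.186079.
P(1 | observation) = 0.140458 / 0.186079 = 0.754827.

0.7548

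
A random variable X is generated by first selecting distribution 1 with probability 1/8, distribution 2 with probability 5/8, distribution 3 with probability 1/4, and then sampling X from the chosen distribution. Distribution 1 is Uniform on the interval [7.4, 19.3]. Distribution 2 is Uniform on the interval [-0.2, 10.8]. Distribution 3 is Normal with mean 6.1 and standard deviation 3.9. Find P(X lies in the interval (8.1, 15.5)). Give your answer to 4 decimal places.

Conditional on each component, P(8.1 < X < 15.5): 1: 0.621849; 2: 0.245455; 3: 0.296068.
By total probability, P(8.1 < X < 15.5) = 0.125·0.621849 + 0.625·0.245455 + 0.25·0.296068 = 0.305157.

0.3052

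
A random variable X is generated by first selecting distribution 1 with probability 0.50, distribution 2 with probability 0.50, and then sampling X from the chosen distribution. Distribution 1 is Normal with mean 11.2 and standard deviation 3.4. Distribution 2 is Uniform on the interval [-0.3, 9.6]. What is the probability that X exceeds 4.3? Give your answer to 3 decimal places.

0.757

Conditional on each component, P(X > 4.3): 1: 0.978792; 2: 0.535354.
By total probability, P(X > 4.3) = 0.5·0.978792 + 0.5·0.535354 = 0.757073.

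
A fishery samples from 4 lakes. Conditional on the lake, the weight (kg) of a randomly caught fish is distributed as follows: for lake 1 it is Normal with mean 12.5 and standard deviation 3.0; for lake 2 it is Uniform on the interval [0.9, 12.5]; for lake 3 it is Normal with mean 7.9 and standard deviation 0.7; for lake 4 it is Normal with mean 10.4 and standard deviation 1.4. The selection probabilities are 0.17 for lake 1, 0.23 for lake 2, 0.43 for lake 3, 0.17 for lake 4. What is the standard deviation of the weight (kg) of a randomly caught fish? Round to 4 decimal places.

Per component, 1: μ=12.5, E[X²]=165.25; 2: μ=6.7, E[X²]=56.1033; 3: μ=7.9, E[X²]=62.9; 4: μ=10.4, E[X²]=110.12.
E[X] = 0.17·12.5 + 0.23·6.7 + 0.43·7.9 + 0.17·10.4 = 8.831.
E[X²] = 0.17·165.25 + 0.23·56.1033 + 0.43·62.9 + 0.17·110.12 = 86.7637.
Var(X) = E[X²] − (E[X])² = 86.7637 − 77.9866 = 8.77711.
SD(X) = √8.77711 = 2.96262.

2.9626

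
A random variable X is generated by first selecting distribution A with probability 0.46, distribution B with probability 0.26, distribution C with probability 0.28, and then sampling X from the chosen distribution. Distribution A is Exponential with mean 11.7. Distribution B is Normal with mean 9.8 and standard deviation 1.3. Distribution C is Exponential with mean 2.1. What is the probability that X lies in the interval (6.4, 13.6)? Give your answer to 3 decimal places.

Conditional on each component, P(6.4 < X < 13.6): A: 0.265941; B: 0.993811; C: 0.0459322.
By total probability, P(6.4 < X < 13.6) = 0.46·0.265941 + 0.26·0.993811 + 0.28·0.0459322 = 0.393585.

0.394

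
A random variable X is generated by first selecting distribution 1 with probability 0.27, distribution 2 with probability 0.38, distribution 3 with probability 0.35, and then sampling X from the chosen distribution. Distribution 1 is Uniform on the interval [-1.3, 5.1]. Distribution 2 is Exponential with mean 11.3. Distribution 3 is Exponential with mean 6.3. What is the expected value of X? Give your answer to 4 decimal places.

7.0120

Component means — 1: 1.9; 2: 11.3; 3: 6.3.
E[X] = 0.27·1.9 + 0.38·11.3 + 0.35·6.3 = 7.012.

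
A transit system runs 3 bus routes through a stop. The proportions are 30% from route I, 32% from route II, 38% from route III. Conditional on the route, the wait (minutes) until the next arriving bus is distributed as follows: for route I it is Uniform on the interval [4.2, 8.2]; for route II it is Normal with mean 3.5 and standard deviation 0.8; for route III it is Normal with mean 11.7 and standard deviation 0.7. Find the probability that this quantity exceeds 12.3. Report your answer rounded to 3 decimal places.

Conditional on each route, P(X > 12.3): I: 0; II: 0; III: 0.195683.
By total probability, P(X > 12.3) = 0.3·0 + 0.32·0 + 0.38·0.195683 = 0.0743595.

0.074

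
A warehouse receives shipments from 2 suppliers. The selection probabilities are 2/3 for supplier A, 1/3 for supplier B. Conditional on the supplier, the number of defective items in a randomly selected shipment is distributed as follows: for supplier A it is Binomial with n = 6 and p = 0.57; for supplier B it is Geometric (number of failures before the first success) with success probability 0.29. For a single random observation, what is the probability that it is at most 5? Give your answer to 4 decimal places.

0.9344

Conditional on each supplier, P(X ≤ 5): A: 0.965704; B: 0.8719.
By total probability, P(X ≤ 5) = 0.666667·0.965704 + 0.333333·0.8719 = 0.934436.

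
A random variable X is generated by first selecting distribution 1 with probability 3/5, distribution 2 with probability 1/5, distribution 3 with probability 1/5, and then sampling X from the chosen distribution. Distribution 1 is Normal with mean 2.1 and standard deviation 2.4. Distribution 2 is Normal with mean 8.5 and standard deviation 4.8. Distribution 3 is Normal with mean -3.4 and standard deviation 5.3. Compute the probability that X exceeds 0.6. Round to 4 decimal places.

Conditional on each component, P(X > 0.6): 1: 0.734014; 2: 0.950101; 3: 0.225209.
By total probability, P(X > 0.6) = 0.6·0.734014 + 0.2·0.950101 + 0.2·0.225209 = 0.675471.

0.6755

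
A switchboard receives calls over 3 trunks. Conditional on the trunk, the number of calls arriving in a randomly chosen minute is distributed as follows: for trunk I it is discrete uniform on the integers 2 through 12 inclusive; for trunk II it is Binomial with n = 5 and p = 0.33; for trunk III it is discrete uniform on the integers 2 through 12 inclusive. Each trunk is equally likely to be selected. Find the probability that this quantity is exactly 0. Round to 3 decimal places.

0.045

Conditional on each trunk, P(X = 0): I: 0; II: 0.135013; III: 0.
By total probability, P(X = 0) = 0.333333·0 + 0.333333·0.135013 + 0.333333·0 = 0.0450042.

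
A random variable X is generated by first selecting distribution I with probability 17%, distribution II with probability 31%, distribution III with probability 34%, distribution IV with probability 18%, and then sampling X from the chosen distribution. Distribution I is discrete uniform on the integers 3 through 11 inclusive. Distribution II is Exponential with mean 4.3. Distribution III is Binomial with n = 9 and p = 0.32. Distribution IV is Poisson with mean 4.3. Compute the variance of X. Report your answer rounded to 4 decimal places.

Per component, I: μ=7, E[X²]=55.6667; II: μ=4.3, E[X²]=36.98; III: μ=2.88, E[X²]=10.2528; IV: μ=4.3, E[X²]=22.79.
E[X] = 0.17·7 + 0.31·4.3 + 0.34·2.88 + 0.18·4.3 = 4.2762.
E[X²] = 0.17·55.6667 + 0.31·36.98 + 0.34·10.2528 + 0.18·22.79 = 28.5153.
Var(X) = E[X²] − (E[X])² = 28.5153 − 18.2859 = 10.2294.

10.2294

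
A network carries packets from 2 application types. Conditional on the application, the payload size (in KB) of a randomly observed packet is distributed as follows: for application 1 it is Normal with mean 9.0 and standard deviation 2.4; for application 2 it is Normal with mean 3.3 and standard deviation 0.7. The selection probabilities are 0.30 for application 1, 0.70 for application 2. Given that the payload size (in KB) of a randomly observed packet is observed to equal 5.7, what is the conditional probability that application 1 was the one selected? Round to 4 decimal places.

0.9455

Likelihoods f(5.7 | ·): 1: 0.0645884; 2: 0.0015967.
Posterior ∝ prior × likelihood. Numerator for 1: 0.3·0.0645884 = 0.0193765.
Normalizing constant: 0.3·0.0645884 + 0.7·0.0015967 = 0.0204942.
P(1 | observation) = 0.0193765 / 0.0204942 = 0.945463.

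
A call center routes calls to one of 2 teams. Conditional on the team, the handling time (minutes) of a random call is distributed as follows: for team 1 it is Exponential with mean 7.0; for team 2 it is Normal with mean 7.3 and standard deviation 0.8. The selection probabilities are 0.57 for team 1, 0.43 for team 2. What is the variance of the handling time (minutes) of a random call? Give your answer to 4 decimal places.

28.2273

Per component, 1: μ=7, E[X²]=98; 2: μ=7.3, E[X²]=53.93.
E[X] = 0.57·7 + 0.43·7.3 = 7.129.
E[X²] = 0.57·98 + 0.43·53.93 = 79.0499.
Var(X) = E[X²] − (E[X])² = 79.0499 − 50.8226 = 28.2273.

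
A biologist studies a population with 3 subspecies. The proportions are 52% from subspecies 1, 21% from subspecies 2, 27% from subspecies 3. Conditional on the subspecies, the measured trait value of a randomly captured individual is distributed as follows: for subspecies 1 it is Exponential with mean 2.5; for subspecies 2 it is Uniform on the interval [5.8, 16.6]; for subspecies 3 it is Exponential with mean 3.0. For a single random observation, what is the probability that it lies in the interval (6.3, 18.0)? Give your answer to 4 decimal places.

Conditional on each subspecies, P(6.3 < X < 18.0): 1: 0.079713; 2: 0.953704; 3: 0.119978.
By total probability, P(6.3 < X < 18.0) = 0.52·0.079713 + 0.21·0.953704 + 0.27·0.119978 = 0.274123.

0.2741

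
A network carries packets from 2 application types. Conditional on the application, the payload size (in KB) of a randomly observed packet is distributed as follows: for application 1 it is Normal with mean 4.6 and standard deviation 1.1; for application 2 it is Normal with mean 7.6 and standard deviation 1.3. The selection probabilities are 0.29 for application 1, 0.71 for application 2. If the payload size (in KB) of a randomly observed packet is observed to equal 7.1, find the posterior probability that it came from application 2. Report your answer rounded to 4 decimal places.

0.9622

Likelihoods f(7.1 | ·): 1: 0.0274087; 2: 0.285.
Posterior ∝ prior × likelihood. Numerator for 2: 0.71·0.285 = 0.20235.
Normalizing constant: 0.29·0.0274087 + 0.71·0.285 = 0.210298.
P(2 | observation) = 0.20235 / 0.210298 = 0.962204.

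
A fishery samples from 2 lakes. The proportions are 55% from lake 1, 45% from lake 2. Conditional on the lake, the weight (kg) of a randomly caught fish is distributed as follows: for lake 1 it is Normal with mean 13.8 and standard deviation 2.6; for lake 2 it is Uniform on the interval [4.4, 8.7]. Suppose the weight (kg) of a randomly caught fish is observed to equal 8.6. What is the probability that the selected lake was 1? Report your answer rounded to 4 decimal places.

Likelihoods f(8.6 | ·): 1: 0.0207658; 2: 0.232558.
Posterior ∝ prior × likelihood. Numerator for 1: 0.55·0.0207658 = 0.0114212.
Normalizing constant: 0.55·0.0207658 + 0.45·0.232558 = 0.116072.
P(1 | observation) = 0.0114212 / 0.116072 = 0.098397.

0.0984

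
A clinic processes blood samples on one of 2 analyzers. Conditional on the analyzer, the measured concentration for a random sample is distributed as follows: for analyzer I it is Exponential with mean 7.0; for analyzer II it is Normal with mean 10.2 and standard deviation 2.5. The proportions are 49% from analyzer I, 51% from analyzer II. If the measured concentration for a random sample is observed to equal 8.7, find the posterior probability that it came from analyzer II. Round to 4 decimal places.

Likelihoods f(8.7 | ·): I: 0.0412227; II: 0.13329.
Posterior ∝ prior × likelihood. Numerator for II: 0.51·0.13329 = 0.0679778.
Normalizing constant: 0.49·0.0412227 + 0.51·0.13329 = 0.0881769.
P(II | observation) = 0.0679778 / 0.0881769 = 0.770925.

0.7709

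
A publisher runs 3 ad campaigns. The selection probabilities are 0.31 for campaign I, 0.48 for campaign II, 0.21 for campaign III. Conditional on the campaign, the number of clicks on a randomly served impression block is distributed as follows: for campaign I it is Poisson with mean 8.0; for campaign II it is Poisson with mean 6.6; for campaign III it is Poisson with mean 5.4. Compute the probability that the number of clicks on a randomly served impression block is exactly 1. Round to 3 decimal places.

Conditional on each campaign, P(X = 1): I: 0.0026837; II: 0.00897843; III: 0.0243895.
By total probability, P(X = 1) = 0.31·0.0026837 + 0.48·0.00897843 + 0.21·0.0243895 = 0.0102634.

0.010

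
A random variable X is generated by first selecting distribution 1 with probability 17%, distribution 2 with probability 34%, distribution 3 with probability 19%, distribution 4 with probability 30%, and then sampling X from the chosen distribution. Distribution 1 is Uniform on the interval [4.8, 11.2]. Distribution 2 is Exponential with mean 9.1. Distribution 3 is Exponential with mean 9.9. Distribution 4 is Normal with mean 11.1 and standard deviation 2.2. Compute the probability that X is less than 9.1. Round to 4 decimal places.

0.4979

Conditional on each component, P(X < 9.1): 1: 0.671875; 2: 0.632121; 3: 0.601159; 4: 0.181651.
By total probability, P(X < 9.1) = 0.17·0.671875 + 0.34·0.632121 + 0.19·0.601159 + 0.3·0.181651 = 0.497855.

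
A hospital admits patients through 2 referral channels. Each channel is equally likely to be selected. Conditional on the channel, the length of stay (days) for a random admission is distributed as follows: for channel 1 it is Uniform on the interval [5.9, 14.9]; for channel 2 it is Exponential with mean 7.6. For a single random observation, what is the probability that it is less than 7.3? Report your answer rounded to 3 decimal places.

Conditional on each channel, P(X < 7.3): 1: 0.155556; 2: 0.617309.
By total probability, P(X < 7.3) = 0.5·0.155556 + 0.5·0.617309 = 0.386432.

0.386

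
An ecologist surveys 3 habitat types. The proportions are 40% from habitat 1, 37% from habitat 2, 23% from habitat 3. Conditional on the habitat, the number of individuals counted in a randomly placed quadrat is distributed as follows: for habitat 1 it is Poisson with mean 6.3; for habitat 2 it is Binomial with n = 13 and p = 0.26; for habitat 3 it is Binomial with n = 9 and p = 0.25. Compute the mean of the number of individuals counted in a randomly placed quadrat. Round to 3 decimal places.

Component means — 1: 6.3; 2: 3.38; 3: 2.25.
E[X] = 0.4·6.3 + 0.37·3.38 + 0.23·2.25 = 4.2881.

4.288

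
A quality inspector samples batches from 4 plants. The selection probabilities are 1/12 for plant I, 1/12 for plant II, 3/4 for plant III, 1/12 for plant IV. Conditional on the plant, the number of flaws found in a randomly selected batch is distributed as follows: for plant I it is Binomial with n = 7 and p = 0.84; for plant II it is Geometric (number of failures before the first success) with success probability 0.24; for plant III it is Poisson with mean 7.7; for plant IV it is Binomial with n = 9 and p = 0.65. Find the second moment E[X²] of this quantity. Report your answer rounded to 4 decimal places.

For each component E[X²] = Var + (mean)², giving I: 35.5152; II: 23.2222; III: 66.99; IV: 36.27.
Overall E[X²] = 0.0833333·35.5152 + 0.0833333·23.2222 + 0.75·66.99 + 0.0833333·36.27 = 58.1598.

58.1598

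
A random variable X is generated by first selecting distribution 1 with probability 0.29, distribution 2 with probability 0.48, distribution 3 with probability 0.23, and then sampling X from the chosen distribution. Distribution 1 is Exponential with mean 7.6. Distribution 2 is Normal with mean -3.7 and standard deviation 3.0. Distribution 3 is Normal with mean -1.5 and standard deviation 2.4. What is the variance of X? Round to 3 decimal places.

Per component, 1: μ=7.6, E[X²]=115.52; 2: μ=-3.7, E[X²]=22.69; 3: μ=-1.5, E[X²]=8.01.
E[X] = 0.29·7.6 + 0.48·-3.7 + 0.23·-1.5 = 0.083.
E[X²] = 0.29·115.52 + 0.48·22.69 + 0.23·8.01 = 46.2343.
Var(X) = E[X²] − (E[X])² = 46.2343 − 0.006889 = 46.2274.

46.227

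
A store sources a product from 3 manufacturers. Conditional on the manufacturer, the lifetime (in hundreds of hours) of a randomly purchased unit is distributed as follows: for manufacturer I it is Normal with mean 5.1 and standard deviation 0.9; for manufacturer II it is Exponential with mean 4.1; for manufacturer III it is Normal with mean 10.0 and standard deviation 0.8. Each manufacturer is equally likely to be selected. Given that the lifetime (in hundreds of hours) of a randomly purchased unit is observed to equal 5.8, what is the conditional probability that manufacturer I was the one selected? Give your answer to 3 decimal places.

0.847

Likelihoods f(5.8 | ·): I: 0.327572; II: 0.0592718; III: 5.16059e-07.
Posterior ∝ prior × likelihood. Numerator for I: 0.333333·0.327572 = 0.109191.
Normalizing constant: 0.333333·0.327572 + 0.333333·0.0592718 + 0.333333·5.16059e-07 = 0.128948.
P(I | observation) = 0.109191 / 0.128948 = 0.84678.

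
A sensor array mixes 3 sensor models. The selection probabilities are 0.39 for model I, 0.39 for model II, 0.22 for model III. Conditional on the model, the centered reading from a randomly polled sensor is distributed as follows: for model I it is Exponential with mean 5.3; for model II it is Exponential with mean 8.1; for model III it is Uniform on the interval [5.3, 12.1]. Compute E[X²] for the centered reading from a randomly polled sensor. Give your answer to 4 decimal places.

For each component E[X²] = Var + (mean)², giving I: 56.18; II: 131.22; III: 79.5433.
Overall E[X²] = 0.39·56.18 + 0.39·131.22 + 0.22·79.5433 = 90.5855.

90.5855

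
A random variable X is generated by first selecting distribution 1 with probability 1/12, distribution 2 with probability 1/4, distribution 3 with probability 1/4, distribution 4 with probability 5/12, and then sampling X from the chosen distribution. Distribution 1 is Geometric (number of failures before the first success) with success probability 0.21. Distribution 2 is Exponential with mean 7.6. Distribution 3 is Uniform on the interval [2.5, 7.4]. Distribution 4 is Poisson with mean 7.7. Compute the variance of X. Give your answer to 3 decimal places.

21.744

Per component, 1: μ=3.7619, E[X²]=32.0658; 2: μ=7.6, E[X²]=115.52; 3: μ=4.95, E[X²]=26.5033; 4: μ=7.7, E[X²]=66.99.
E[X] = 0.0833333·3.7619 + 0.25·7.6 + 0.25·4.95 + 0.416667·7.7 = 6.65933.
E[X²] = 0.0833333·32.0658 + 0.25·115.52 + 0.25·26.5033 + 0.416667·66.99 = 66.0905.
Var(X) = E[X²] − (E[X])² = 66.0905 − 44.3466 = 21.7439.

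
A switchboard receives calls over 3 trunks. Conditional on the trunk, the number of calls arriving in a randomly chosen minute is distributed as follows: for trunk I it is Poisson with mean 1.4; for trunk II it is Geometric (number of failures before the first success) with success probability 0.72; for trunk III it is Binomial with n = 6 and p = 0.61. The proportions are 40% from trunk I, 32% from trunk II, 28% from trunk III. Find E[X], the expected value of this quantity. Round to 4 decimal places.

1.7092

Component means — I: 1.4; II: 0.388889; III: 3.66.
E[X] = 0.4·1.4 + 0.32·0.388889 + 0.28·3.66 = 1.70924.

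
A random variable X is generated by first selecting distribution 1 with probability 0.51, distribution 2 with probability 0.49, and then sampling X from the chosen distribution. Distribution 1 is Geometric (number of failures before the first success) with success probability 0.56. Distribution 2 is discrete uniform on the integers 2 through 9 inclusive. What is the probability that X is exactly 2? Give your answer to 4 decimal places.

Conditional on each component, P(X = 2): 1: 0.108416; 2: 0.125.
By total probability, P(X = 2) = 0.51·0.108416 + 0.49·0.125 = 0.116542.

0.1165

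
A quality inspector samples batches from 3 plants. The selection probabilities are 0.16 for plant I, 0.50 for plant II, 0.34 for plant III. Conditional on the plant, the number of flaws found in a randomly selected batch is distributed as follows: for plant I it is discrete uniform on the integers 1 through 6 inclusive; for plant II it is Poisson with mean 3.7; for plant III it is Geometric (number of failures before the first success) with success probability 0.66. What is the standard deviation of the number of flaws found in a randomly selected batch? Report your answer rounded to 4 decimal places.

Per component, I: μ=3.5, E[X²]=15.1667; II: μ=3.7, E[X²]=17.39; III: μ=0.515152, E[X²]=1.04591.
E[X] = 0.16·3.5 + 0.5·3.7 + 0.34·0.515152 = 2.58515.
E[X²] = 0.16·15.1667 + 0.5·17.39 + 0.34·1.04591 = 11.4773.
Var(X) = E[X²] − (E[X])² = 11.4773 − 6.68301 = 4.79427.
SD(X) = √4.79427 = 2.18958.

2.1896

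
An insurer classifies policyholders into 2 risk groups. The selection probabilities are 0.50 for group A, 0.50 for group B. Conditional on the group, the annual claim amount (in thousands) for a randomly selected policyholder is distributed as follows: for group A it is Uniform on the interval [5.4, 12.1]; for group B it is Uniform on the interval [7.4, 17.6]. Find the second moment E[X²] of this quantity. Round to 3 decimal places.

For each component E[X²] = Var + (mean)², giving A: 80.3033; B: 164.92.
Overall E[X²] = 0.5·80.3033 + 0.5·164.92 = 122.612.

122.612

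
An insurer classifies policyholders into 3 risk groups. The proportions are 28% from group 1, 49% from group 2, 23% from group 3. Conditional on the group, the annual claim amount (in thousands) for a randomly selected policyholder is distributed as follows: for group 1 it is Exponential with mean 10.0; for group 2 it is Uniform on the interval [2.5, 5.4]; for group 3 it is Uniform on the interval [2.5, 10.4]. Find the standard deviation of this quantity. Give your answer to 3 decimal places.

6.006

Per component, 1: μ=10, E[X²]=200; 2: μ=3.95, E[X²]=16.3033; 3: μ=6.45, E[X²]=46.8033.
E[X] = 0.28·10 + 0.49·3.95 + 0.23·6.45 = 6.219.
E[X²] = 0.28·200 + 0.49·16.3033 + 0.23·46.8033 = 74.7534.
Var(X) = E[X²] − (E[X])² = 74.7534 − 38.676 = 36.0774.
SD(X) = √36.0774 = 6.00645.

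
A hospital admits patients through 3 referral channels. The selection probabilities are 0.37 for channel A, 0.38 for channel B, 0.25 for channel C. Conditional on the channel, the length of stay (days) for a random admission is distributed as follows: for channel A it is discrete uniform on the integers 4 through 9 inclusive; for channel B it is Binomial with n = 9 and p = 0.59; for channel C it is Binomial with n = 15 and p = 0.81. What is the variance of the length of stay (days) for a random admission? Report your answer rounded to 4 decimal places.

10.0802

Per component, A: μ=6.5, E[X²]=45.1667; B: μ=5.31, E[X²]=30.3732; C: μ=12.15, E[X²]=149.931.
E[X] = 0.37·6.5 + 0.38·5.31 + 0.25·12.15 = 7.4603.
E[X²] = 0.37·45.1667 + 0.38·30.3732 + 0.25·149.931 = 65.7362.
Var(X) = E[X²] − (E[X])² = 65.7362 − 55.6561 = 10.0802.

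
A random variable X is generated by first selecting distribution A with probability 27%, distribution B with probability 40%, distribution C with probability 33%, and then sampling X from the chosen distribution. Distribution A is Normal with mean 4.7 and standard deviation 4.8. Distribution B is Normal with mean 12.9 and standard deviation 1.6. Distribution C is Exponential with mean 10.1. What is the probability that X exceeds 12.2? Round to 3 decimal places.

Conditional on each component, P(X > 12.2): A: 0.0590851; B: 0.669126; C: 0.298818.
By total probability, P(X > 12.2) = 0.27·0.0590851 + 0.4·0.669126 + 0.33·0.298818 = 0.382213.

0.382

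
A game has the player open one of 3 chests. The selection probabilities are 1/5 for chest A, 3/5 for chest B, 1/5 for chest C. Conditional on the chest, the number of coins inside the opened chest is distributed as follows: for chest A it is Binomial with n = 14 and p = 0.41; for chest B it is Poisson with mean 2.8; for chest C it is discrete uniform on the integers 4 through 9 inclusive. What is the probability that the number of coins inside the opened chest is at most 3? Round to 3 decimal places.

0.437

Conditional on each chest, P(X ≤ 3): A: 0.109514; B: 0.691937; C: 0.
By total probability, P(X ≤ 3) = 0.2·0.109514 + 0.6·0.691937 + 0.2·0 = 0.437065.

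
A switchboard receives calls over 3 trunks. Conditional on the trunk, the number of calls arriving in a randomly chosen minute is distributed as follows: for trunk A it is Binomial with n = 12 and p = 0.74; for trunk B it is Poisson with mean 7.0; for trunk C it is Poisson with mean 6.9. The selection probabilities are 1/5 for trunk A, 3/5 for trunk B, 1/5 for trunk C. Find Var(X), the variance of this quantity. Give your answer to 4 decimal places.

6.6239

Per component, A: μ=8.88, E[X²]=81.1632; B: μ=7, E[X²]=56; C: μ=6.9, E[X²]=54.51.
E[X] = 0.2·8.88 + 0.6·7 + 0.2·6.9 = 7.356.
E[X²] = 0.2·81.1632 + 0.6·56 + 0.2·54.51 = 60.7346.
Var(X) = E[X²] − (E[X])² = 60.7346 − 54.1107 = 6.6239.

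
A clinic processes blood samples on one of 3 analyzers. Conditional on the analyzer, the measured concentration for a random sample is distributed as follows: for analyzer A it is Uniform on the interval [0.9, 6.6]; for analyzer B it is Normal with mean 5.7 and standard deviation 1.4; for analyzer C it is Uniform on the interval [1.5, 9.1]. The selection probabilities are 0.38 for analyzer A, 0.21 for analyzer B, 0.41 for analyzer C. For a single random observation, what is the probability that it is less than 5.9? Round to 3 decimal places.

0.688

Conditional on each analyzer, P(X < 5.9): A: 0.877193; B: 0.556798; C: 0.578947.
By total probability, P(X < 5.9) = 0.38·0.877193 + 0.21·0.556798 + 0.41·0.578947 = 0.687629.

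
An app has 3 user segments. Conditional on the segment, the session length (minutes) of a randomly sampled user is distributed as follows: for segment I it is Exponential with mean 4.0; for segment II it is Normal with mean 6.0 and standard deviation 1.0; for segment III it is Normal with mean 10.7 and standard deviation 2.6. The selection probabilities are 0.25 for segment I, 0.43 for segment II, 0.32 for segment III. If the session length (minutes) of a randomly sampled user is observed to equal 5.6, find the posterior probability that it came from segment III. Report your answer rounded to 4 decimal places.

0.0396

Likelihoods f(5.6 | ·): I: 0.0616492; II: 0.36827; III: 0.0224096.
Posterior ∝ prior × likelihood. Numerator for III: 0.32·0.0224096 = 0.00717107.
Normalizing constant: 0.25·0.0616492 + 0.43·0.36827 + 0.32·0.0224096 = 0.18094.
P(III | observation) = 0.00717107 / 0.18094 = 0.0396324.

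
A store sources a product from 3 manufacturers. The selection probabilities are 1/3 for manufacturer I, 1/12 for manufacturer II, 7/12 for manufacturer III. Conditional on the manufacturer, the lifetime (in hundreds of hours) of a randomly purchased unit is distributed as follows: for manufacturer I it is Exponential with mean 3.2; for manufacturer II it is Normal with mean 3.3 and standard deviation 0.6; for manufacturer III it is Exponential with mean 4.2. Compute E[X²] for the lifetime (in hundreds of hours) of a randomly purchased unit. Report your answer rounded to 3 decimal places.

For each component E[X²] = Var + (mean)², giving I: 20.48; II: 11.25; III: 35.28.
Overall E[X²] = 0.333333·20.48 + 0.0833333·11.25 + 0.583333·35.28 = 28.3442.

28.344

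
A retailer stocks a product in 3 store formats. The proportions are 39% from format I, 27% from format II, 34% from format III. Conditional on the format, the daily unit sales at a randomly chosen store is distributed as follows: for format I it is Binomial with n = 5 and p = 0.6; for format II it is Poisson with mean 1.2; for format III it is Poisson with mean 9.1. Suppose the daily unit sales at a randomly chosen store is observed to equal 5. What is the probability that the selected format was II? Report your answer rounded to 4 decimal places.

Likelihoods P(X=5 | ·): I: 0.07776; II: 0.00624556; III: 0.0580692.
Posterior ∝ prior × likelihood. Numerator for II: 0.27·0.00624556 = 0.0016863.
Normalizing constant: 0.39·0.07776 + 0.27·0.00624556 + 0.34·0.0580692 = 0.0517562.
P(II | observation) = 0.0016863 / 0.0517562 = 0.0325816.

0.0326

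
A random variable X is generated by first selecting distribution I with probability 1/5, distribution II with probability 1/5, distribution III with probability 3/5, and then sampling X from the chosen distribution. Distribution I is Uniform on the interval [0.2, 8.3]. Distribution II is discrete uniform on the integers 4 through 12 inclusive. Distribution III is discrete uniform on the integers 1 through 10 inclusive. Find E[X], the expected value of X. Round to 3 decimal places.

Component means — I: 4.25; II: 8; III: 5.5.
E[X] = 0.2·4.25 + 0.2·8 + 0.6·5.5 = 5.75.

5.750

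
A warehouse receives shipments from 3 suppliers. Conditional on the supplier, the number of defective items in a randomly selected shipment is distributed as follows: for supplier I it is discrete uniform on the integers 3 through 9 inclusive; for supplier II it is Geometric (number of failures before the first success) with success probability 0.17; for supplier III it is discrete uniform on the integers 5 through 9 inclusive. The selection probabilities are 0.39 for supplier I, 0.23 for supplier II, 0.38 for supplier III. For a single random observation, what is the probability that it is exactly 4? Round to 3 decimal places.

0.074

Conditional on each supplier, P(X = 4): I: 0.142857; II: 0.0806791; III: 0.
By total probability, P(X = 4) = 0.39·0.142857 + 0.23·0.0806791 + 0.38·0 = 0.0742705.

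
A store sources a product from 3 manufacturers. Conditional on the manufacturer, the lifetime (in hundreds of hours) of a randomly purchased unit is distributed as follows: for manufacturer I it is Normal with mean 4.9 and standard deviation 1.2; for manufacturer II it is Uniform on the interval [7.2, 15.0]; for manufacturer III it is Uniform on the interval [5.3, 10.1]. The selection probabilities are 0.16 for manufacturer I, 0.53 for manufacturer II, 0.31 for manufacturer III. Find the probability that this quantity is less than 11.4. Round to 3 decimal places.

Conditional on each manufacturer, P(X < 11.4): I: 1; II: 0.538462; III: 1.
By total probability, P(X < 11.4) = 0.16·1 + 0.53·0.538462 + 0.31·1 = 0.755385.

0.755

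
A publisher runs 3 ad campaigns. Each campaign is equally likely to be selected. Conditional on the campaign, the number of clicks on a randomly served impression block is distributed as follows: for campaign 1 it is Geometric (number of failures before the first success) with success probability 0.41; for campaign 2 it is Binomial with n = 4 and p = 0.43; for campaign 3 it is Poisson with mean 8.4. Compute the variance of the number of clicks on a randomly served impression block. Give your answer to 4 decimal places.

14.6475

Per component, 1: μ=1.43902, E[X²]=5.58061; 2: μ=1.72, E[X²]=3.9388; 3: μ=8.4, E[X²]=78.96.
E[X] = 0.333333·1.43902 + 0.333333·1.72 + 0.333333·8.4 = 3.85301.
E[X²] = 0.333333·5.58061 + 0.333333·3.9388 + 0.333333·78.96 = 29.4931.
Var(X) = E[X²] − (E[X])² = 29.4931 − 14.8457 = 14.6475.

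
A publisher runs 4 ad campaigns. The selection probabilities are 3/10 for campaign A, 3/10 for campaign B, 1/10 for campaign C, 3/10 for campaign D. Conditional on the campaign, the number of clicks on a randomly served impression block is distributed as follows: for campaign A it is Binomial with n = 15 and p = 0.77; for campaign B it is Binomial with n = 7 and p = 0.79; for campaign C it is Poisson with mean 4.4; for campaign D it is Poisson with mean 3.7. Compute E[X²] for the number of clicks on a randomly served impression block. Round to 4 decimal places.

For each component E[X²] = Var + (mean)², giving A: 136.059; B: 31.7422; C: 23.76; D: 17.39.
Overall E[X²] = 0.3·136.059 + 0.3·31.7422 + 0.1·23.76 + 0.3·17.39 = 57.9334.

57.9334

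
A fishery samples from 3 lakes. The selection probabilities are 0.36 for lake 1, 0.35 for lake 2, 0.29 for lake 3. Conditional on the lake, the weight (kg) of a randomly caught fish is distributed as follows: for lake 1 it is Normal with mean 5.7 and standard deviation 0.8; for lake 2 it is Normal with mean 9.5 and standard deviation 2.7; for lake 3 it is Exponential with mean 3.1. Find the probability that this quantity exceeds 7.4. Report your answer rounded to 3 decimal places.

Conditional on each lake, P(X > 7.4): 1: 0.0167933; 2: 0.78165; 3: 0.0918961.
By total probability, P(X > 7.4) = 0.36·0.0167933 + 0.35·0.78165 + 0.29·0.0918961 = 0.306273.

0.306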